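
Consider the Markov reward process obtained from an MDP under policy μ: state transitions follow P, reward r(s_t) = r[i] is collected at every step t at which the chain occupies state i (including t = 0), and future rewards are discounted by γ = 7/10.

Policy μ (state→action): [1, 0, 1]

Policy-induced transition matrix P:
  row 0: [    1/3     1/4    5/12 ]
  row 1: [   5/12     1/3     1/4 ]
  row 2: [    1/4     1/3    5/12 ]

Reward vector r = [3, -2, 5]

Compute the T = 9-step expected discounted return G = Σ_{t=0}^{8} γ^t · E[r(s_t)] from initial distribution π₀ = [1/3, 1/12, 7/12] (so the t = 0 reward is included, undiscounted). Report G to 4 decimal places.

G = 8.6359

t=0: π = [0.3333, 0.0833, 0.5833], E[r] = 3.7500, γ^t·E[r] = 3.750000, running G = 3.750000
t=1: π = [0.2917, 0.3056, 0.4028], E[r] = 2.2778, γ^t·E[r] = 1.594444, running G = 5.344444
t=2: π = [0.3252, 0.3090, 0.3657], E[r] = 2.1863, γ^t·E[r] = 1.071308, running G = 6.415752
t=3: π = [0.3286, 0.3062, 0.3652], E[r] = 2.1992, γ^t·E[r] = 0.754315, running G = 7.170068
t=4: π = [0.3284, 0.3059, 0.3656], E[r] = 2.2015, γ^t·E[r] = 0.528582, running G = 7.698650
t=5: π = [0.3284, 0.3060, 0.3657], E[r] = 2.2015, γ^t·E[r] = 0.370011, running G = 8.068661
t=6: π = [0.3284, 0.3060, 0.3657], E[r] = 2.2015, γ^t·E[r] = 0.259004, running G = 8.327664
t=7: π = [0.3284, 0.3060, 0.3657], E[r] = 2.2015, γ^t·E[r] = 0.181302, running G = 8.508967
t=8: π = [0.3284, 0.3060, 0.3657], E[r] = 2.2015, γ^t·E[r] = 0.126912, running G = 8.635878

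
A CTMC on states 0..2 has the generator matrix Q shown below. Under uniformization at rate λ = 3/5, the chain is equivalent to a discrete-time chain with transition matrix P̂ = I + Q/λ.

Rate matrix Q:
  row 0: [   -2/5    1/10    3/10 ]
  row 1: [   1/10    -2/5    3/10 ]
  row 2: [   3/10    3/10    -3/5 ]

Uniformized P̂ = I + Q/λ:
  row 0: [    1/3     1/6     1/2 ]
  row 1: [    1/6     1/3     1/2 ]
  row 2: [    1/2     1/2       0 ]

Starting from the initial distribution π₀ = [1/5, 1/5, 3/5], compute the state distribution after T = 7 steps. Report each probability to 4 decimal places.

π = [0.3344, 0.3344, 0.3313]

t=0: π = [0.2000, 0.2000, 0.6000]
t=1: π = [0.4000, 0.4000, 0.2000]
t=2: π = [0.3000, 0.3000, 0.4000]
t=3: π = [0.3500, 0.3500, 0.3000]
t=4: π = [0.3250, 0.3250, 0.3500]
t=5: π = [0.3375, 0.3375, 0.3250]
t=6: π = [0.3313, 0.3313, 0.3375]
t=7: π = [0.3344, 0.3344, 0.3313]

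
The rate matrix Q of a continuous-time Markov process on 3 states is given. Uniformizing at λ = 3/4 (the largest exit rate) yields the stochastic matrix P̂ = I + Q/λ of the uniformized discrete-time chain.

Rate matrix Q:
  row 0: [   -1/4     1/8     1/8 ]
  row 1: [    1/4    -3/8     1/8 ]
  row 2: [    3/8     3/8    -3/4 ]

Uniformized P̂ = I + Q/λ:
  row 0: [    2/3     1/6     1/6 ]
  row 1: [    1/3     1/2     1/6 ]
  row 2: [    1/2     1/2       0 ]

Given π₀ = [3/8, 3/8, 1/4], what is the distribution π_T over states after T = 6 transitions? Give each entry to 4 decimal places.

π = [0.5355, 0.3216, 0.1429]

t=0: π = [0.3750, 0.3750, 0.2500]
t=1: π = [0.5000, 0.3750, 0.1250]
t=2: π = [0.5208, 0.3333, 0.1458]
t=3: π = [0.5313, 0.3264, 0.1424]
t=4: π = [0.5341, 0.3229, 0.1429]
t=5: π = [0.5352, 0.3220, 0.1428]
t=6: π = [0.5355, 0.3216, 0.1429]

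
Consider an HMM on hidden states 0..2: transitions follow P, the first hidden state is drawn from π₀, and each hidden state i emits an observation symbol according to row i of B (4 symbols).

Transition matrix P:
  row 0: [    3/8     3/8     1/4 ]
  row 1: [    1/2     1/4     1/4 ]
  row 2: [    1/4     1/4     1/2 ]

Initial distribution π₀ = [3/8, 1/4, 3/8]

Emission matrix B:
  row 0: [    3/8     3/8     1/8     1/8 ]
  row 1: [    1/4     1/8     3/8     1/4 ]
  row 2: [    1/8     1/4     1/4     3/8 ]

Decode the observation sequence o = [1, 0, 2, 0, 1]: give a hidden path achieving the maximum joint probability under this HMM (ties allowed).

path = [0, 0, 1, 0, 0]

t=0: δ = [1.406e-01, 3.125e-02, 9.375e-02]  (obs o_0=1)
t=1: δ = [1.978e-02, 1.318e-02, 5.859e-03]  ψ = [0, 0, 2]  (obs o_1=0)
t=2: δ = [9.270e-04, 2.781e-03, 1.236e-03]  ψ = [0, 0, 0]  (obs o_2=2)
t=3: δ = [5.214e-04, 1.738e-04, 8.690e-05]  ψ = [1, 1, 1]  (obs o_3=0)
t=4: δ = [7.332e-05, 2.444e-05, 3.259e-05]  ψ = [0, 0, 0]  (obs o_4=1)
backtrack: best end state = 0; path = [0, 0, 1, 0, 0]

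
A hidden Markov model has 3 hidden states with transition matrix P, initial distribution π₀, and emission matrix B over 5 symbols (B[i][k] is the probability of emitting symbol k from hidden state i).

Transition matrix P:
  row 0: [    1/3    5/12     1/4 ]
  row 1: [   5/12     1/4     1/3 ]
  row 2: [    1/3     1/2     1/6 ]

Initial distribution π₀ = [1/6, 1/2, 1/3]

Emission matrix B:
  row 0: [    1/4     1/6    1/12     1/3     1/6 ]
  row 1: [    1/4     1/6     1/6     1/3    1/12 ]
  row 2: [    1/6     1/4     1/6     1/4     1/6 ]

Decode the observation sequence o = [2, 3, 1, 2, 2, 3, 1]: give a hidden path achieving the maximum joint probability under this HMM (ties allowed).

t=0: δ = [1.389e-02, 8.333e-02, 5.556e-02]  (obs o_0=2)
t=1: δ = [1.157e-02, 9.259e-03, 6.944e-03]  ψ = [1, 2, 1]  (obs o_1=3)
t=2: δ = [6.430e-04, 8.038e-04, 7.716e-04]  ψ = [0, 0, 1]  (obs o_2=1)
t=3: δ = [2.791e-05, 6.430e-05, 4.465e-05]  ψ = [1, 2, 1]  (obs o_3=2)
t=4: δ = [2.233e-06, 3.721e-06, 3.572e-06]  ψ = [1, 2, 1]  (obs o_4=2)
t=5: δ = [5.168e-07, 5.954e-07, 3.101e-07]  ψ = [1, 2, 1]  (obs o_5=3)
t=6: δ = [4.135e-08, 3.589e-08, 4.961e-08]  ψ = [1, 0, 1]  (obs o_6=1)
backtrack: best end state = 2; path = [2, 1, 2, 1, 2, 1, 2]

path = [2, 1, 2, 1, 2, 1, 2]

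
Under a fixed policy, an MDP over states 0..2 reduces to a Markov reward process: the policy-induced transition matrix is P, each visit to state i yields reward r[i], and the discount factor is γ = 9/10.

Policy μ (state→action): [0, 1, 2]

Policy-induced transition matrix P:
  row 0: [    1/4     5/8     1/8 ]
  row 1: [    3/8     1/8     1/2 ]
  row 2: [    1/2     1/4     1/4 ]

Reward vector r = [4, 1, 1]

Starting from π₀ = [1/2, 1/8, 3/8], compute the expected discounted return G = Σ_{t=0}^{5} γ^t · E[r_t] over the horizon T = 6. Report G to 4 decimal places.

G = 10.1976

t=0: π = [0.5000, 0.1250, 0.3750], E[r] = 2.5000, γ^t·E[r] = 2.500000, running G = 2.500000
t=1: π = [0.3594, 0.4219, 0.2188], E[r] = 2.0781, γ^t·E[r] = 1.870313, running G = 4.370313
t=2: π = [0.3574, 0.3320, 0.3105], E[r] = 2.0723, γ^t·E[r] = 1.678535, running G = 6.048848
t=3: π = [0.3691, 0.3425, 0.2883], E[r] = 2.1074, γ^t·E[r] = 1.536311, running G = 7.585158
t=4: π = [0.3649, 0.3456, 0.2895], E[r] = 2.0947, γ^t·E[r] = 1.374330, running G = 8.959488
t=5: π = [0.3656, 0.3436, 0.2908], E[r] = 2.0967, γ^t·E[r] = 1.238093, running G = 10.197581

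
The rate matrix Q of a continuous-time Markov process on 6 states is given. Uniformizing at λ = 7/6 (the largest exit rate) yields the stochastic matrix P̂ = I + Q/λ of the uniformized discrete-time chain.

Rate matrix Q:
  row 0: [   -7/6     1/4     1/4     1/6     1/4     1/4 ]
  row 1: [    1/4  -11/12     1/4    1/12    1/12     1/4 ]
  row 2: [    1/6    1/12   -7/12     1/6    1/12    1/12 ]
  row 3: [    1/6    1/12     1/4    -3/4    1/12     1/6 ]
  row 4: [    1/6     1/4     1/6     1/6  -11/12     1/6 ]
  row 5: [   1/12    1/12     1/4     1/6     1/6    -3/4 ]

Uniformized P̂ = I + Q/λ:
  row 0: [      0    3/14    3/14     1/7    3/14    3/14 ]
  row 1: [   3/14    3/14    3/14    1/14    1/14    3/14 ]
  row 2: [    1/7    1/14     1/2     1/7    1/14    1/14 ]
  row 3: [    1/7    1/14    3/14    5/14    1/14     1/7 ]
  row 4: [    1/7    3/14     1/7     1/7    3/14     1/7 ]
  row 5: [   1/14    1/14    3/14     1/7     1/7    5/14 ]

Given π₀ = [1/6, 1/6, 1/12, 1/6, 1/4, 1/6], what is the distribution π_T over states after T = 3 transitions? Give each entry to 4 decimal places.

π = [0.1212, 0.1252, 0.2818, 0.1694, 0.1200, 0.1824]

t=0: π = [0.1667, 0.1667, 0.0833, 0.1667, 0.2500, 0.1667]
t=1: π = [0.1190, 0.1548, 0.2202, 0.1667, 0.1429, 0.1964]
t=2: π = [0.1229, 0.1310, 0.2670, 0.1675, 0.1229, 0.1888]
t=3: π = [0.1212, 0.1252, 0.2818, 0.1694, 0.1200, 0.1824]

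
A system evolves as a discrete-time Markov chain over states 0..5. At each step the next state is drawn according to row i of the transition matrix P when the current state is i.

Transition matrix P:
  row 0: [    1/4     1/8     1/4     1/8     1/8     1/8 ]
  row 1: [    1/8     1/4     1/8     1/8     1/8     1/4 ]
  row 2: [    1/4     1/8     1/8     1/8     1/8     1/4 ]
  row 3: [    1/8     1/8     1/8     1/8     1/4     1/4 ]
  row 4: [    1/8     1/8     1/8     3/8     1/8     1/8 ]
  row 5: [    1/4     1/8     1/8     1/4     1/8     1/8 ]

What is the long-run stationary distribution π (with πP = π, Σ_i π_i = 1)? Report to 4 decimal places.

Balance equations π_j = Σ_i π_i·P[i][j]:
  π_0 = 1/4·π_0 + 1/8·π_1 + 1/4·π_2 + 1/8·π_3 + 1/8·π_4 + 1/4·π_5
  π_1 = 1/8·π_0 + 1/4·π_1 + 1/8·π_2 + 1/8·π_3 + 1/8·π_4 + 1/8·π_5
  π_2 = 1/4·π_0 + 1/8·π_1 + 1/8·π_2 + 1/8·π_3 + 1/8·π_4 + 1/8·π_5
  π_3 = 1/8·π_0 + 1/8·π_1 + 1/8·π_2 + 1/8·π_3 + 3/8·π_4 + 1/4·π_5
  π_4 = 1/8·π_0 + 1/8·π_1 + 1/8·π_2 + 1/4·π_3 + 1/8·π_4 + 1/8·π_5
  normalize: π_0 + π_1 + π_2 + π_3 + π_4 + π_5 = 1
Solving the linear system gives exactly π = [5951/31241, 1/7, 4649/31241, 5783/31241, 4628/31241, 5767/31241].

π = [0.1905, 0.1429, 0.1488, 0.1851, 0.1481, 0.1846]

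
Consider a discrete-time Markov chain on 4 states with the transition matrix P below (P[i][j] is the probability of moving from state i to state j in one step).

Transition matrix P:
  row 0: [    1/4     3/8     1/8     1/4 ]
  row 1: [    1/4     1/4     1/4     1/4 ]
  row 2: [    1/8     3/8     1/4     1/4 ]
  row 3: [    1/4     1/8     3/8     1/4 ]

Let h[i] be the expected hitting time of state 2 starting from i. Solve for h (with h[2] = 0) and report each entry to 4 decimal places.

First-step conditioning: h[2] = 0; for i ≠ 2, h[i] = 1 + Σ_k P[i][k]·h[k].
  h[0] = 1 + 1/4·h[0] + 3/8·h[1] + 1/4·h[3]
  h[1] = 1 + 1/4·h[0] + 1/4·h[1] + 1/4·h[3]
  h[3] = 1 + 1/4·h[0] + 1/8·h[1] + 1/4·h[3]
Solving the 3×3 linear system over states ≠ 2 gives exactly h = [9/2, 4, 0, 7/2] (h[2] = 0 is the target).

h = [4.5000, 4.0000, 0.0000, 3.5000]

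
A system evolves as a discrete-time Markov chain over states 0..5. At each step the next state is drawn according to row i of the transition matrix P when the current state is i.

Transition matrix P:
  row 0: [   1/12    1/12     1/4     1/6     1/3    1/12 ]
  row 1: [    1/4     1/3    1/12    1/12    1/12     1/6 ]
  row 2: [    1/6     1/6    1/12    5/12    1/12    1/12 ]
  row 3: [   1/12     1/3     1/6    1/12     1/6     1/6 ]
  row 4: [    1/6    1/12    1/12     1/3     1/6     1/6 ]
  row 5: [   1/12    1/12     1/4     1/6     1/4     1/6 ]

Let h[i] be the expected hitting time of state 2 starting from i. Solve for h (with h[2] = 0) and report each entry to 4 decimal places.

h = [5.8282, 6.7565, 0.0000, 6.3459, 6.7289, 5.7463]

First-step conditioning: h[2] = 0; for i ≠ 2, h[i] = 1 + Σ_k P[i][k]·h[k].
  h[0] = 1 + 1/12·h[0] + 1/12·h[1] + 1/6·h[3] + 1/3·h[4] + 1/12·h[5]
  h[1] = 1 + 1/4·h[0] + 1/3·h[1] + 1/12·h[3] + 1/12·h[4] + 1/6·h[5]
  h[3] = 1 + 1/12·h[0] + 1/3·h[1] + 1/12·h[3] + 1/6·h[4] + 1/6·h[5]
  h[4] = 1 + 1/6·h[0] + 1/12·h[1] + 1/3·h[3] + 1/6·h[4] + 1/6·h[5]
  h[5] = 1 + 1/12·h[0] + 1/12·h[1] + 1/6·h[3] + 1/4·h[4] + 1/6·h[5]
Solving the 5×5 linear system over states ≠ 2 gives exactly h = [230616/39569, 267348/39569, 0, 251100/39569, 266256/39569, 227376/39569] (h[2] = 0 is the target).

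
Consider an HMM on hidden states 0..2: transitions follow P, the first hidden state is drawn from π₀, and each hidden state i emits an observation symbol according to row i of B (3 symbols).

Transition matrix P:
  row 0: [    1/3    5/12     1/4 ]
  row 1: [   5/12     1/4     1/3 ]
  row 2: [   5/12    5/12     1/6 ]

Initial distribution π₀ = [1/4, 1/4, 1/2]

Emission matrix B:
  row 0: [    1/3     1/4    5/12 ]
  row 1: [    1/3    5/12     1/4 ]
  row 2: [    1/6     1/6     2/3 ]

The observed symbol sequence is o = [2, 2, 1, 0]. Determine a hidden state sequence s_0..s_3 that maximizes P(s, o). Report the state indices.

t=0: δ = [1.042e-01, 6.250e-02, 3.333e-01]  (obs o_0=2)
t=1: δ = [5.787e-02, 3.472e-02, 3.704e-02]  ψ = [2, 2, 2]  (obs o_1=2)
t=2: δ = [4.823e-03, 1.005e-02, 2.411e-03]  ψ = [0, 0, 0]  (obs o_2=1)
t=3: δ = [1.395e-03, 8.372e-04, 5.582e-04]  ψ = [1, 1, 1]  (obs o_3=0)
backtrack: best end state = 0; path = [2, 0, 1, 0]

path = [2, 0, 1, 0]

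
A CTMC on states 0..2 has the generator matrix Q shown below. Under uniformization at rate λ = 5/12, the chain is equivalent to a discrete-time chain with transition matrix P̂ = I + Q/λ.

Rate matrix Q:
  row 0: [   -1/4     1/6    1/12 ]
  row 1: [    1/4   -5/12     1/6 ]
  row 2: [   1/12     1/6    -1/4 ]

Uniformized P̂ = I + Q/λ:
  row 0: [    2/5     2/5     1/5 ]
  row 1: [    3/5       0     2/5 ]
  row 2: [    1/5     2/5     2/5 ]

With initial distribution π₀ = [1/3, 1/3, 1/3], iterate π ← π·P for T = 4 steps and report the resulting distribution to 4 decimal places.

t=0: π = [0.3333, 0.3333, 0.3333]
t=1: π = [0.4000, 0.2667, 0.3333]
t=2: π = [0.3867, 0.2933, 0.3200]
t=3: π = [0.3947, 0.2827, 0.3227]
t=4: π = [0.3920, 0.2869, 0.3211]

π = [0.3920, 0.2869, 0.3211]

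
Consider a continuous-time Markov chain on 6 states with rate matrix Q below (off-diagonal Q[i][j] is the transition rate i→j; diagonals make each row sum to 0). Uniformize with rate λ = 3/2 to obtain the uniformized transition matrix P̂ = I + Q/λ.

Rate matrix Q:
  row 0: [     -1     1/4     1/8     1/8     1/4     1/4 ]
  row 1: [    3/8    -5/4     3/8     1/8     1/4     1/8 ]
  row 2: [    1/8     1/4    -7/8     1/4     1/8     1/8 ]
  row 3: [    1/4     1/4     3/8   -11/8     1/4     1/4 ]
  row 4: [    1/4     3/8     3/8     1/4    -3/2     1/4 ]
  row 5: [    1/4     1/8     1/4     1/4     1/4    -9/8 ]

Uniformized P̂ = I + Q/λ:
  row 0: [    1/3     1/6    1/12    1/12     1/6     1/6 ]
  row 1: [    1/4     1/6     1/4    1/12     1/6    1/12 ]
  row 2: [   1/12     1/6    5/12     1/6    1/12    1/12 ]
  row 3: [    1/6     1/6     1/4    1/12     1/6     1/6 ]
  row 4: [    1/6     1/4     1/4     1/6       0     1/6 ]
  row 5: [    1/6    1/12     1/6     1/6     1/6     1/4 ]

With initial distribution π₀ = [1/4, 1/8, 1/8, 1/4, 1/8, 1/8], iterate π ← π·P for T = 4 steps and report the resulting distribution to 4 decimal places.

π = [0.1922, 0.1650, 0.2464, 0.1263, 0.1253, 0.1447]

t=0: π = [0.2500, 0.1250, 0.1250, 0.2500, 0.1250, 0.1250]
t=1: π = [0.2083, 0.1667, 0.2188, 0.1146, 0.1354, 0.1563]
t=2: π = [0.1970, 0.1649, 0.2387, 0.1259, 0.1259, 0.1476]
t=3: π = [0.1934, 0.1649, 0.2446, 0.1260, 0.1258, 0.1453]
t=4: π = [0.1922, 0.1650, 0.2464, 0.1263, 0.1253, 0.1447]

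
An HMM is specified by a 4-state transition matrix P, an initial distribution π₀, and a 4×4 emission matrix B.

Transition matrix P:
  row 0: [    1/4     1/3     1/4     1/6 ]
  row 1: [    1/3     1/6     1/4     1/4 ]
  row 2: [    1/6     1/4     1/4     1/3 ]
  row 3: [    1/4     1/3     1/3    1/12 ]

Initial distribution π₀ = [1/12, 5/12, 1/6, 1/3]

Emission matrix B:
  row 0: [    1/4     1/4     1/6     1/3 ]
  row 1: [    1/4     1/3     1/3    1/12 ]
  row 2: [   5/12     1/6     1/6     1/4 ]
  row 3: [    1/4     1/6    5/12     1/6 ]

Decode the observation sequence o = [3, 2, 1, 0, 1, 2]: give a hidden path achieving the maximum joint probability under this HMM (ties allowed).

path = [2, 3, 1, 0, 1, 3]

t=0: δ = [2.778e-02, 3.472e-02, 4.167e-02, 5.556e-02]  (obs o_0=3)
t=1: δ = [2.315e-03, 6.173e-03, 3.086e-03, 5.787e-03]  ψ = [3, 3, 3, 2]  (obs o_1=2)
t=2: δ = [5.144e-04, 6.430e-04, 3.215e-04, 2.572e-04]  ψ = [1, 3, 3, 1]  (obs o_2=1)
t=3: δ = [5.358e-05, 4.287e-05, 6.698e-05, 4.019e-05]  ψ = [1, 0, 1, 1]  (obs o_3=0)
t=4: δ = [3.572e-06, 5.954e-06, 2.791e-06, 3.721e-06]  ψ = [1, 0, 2, 2]  (obs o_4=1)
t=5: δ = [3.308e-07, 4.135e-07, 2.481e-07, 6.202e-07]  ψ = [1, 3, 1, 1]  (obs o_5=2)
backtrack: best end state = 3; path = [2, 3, 1, 0, 1, 3]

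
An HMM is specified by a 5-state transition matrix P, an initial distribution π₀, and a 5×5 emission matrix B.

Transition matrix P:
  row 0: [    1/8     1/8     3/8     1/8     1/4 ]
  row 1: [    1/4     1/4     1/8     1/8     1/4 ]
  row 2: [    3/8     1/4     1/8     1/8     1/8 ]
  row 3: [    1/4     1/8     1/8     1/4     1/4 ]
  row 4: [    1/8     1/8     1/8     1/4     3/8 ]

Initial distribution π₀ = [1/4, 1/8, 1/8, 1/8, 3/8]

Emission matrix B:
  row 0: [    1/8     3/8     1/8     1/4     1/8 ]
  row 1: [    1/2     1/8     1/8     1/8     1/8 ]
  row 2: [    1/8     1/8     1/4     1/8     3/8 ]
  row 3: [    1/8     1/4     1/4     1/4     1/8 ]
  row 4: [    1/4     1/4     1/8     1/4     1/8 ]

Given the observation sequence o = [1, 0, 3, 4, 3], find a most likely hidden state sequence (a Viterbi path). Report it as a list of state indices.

path = [0, 2, 0, 2, 0]

t=0: δ = [9.375e-02, 1.562e-02, 1.562e-02, 3.125e-02, 9.375e-02]  (obs o_0=1)
t=1: δ = [1.465e-03, 5.859e-03, 4.395e-03, 2.930e-03, 8.789e-03]  ψ = [0, 0, 0, 4, 4]  (obs o_1=0)
t=2: δ = [4.120e-04, 1.831e-04, 1.373e-04, 5.493e-04, 8.240e-04]  ψ = [2, 1, 4, 4, 4]  (obs o_2=3)
t=3: δ = [1.717e-05, 1.287e-05, 5.794e-05, 2.575e-05, 3.862e-05]  ψ = [3, 4, 0, 4, 4]  (obs o_3=4)
t=4: δ = [5.431e-06, 1.810e-06, 9.052e-07, 2.414e-06, 3.621e-06]  ψ = [2, 2, 2, 4, 4]  (obs o_4=3)
backtrack: best end state = 0; path = [0, 2, 0, 2, 0]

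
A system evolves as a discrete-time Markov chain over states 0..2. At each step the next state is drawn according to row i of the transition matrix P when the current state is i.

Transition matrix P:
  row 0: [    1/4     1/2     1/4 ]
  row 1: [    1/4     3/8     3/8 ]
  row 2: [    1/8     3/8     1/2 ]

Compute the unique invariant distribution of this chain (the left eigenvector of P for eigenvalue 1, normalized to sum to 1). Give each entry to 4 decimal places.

π = [0.2000, 0.4000, 0.4000]

Balance equations π_j = Σ_i π_i·P[i][j]:
  π_0 = 1/4·π_0 + 1/4·π_1 + 1/8·π_2
  π_1 = 1/2·π_0 + 3/8·π_1 + 3/8·π_2
  normalize: π_0 + π_1 + π_2 = 1
Solving the linear system gives exactly π = [1/5, 2/5, 2/5].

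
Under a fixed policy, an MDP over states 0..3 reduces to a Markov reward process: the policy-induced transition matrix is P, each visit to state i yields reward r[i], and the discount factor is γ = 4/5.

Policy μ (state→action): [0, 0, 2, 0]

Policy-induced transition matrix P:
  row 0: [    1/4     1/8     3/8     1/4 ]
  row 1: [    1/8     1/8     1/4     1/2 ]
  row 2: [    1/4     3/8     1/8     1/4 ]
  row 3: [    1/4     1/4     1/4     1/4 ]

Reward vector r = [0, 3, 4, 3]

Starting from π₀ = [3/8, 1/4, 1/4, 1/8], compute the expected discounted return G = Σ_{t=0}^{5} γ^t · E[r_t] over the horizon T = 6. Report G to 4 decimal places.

G = 9.0834

t=0: π = [0.3750, 0.2500, 0.2500, 0.1250], E[r] = 2.1250, γ^t·E[r] = 2.125000, running G = 2.125000
t=1: π = [0.2188, 0.2031, 0.2656, 0.3125], E[r] = 2.6094, γ^t·E[r] = 2.087500, running G = 4.212500
t=2: π = [0.2246, 0.2305, 0.2441, 0.3008], E[r] = 2.5703, γ^t·E[r] = 1.645000, running G = 5.857500
t=3: π = [0.2212, 0.2236, 0.2476, 0.3076], E[r] = 2.5840, γ^t·E[r] = 1.323000, running G = 7.180500
t=4: π = [0.2220, 0.2253, 0.2467, 0.3059], E[r] = 2.5806, γ^t·E[r] = 1.057000, running G = 8.237500
t=5: π = [0.2218, 0.2249, 0.2469, 0.3063], E[r] = 2.5814, γ^t·E[r] = 0.845880, running G = 9.083380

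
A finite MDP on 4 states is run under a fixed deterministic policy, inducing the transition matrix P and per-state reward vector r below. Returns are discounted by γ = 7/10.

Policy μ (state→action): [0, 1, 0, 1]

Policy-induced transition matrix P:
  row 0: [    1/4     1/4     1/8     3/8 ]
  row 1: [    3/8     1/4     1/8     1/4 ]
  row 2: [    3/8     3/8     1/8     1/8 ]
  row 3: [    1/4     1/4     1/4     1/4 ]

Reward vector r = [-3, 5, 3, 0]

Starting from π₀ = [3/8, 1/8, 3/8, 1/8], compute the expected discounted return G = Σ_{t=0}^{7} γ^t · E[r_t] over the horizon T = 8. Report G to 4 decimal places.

G = 2.6105

t=0: π = [0.3750, 0.1250, 0.3750, 0.1250], E[r] = 0.6250, γ^t·E[r] = 0.625000, running G = 0.625000
t=1: π = [0.3125, 0.2969, 0.1406, 0.2500], E[r] = 0.9688, γ^t·E[r] = 0.678125, running G = 1.303125
t=2: π = [0.3047, 0.2676, 0.1563, 0.2715], E[r] = 0.8926, γ^t·E[r] = 0.437363, running G = 1.740488
t=3: π = [0.3030, 0.2695, 0.1589, 0.2686], E[r] = 0.9155, γ^t·E[r] = 0.314026, running G = 2.054514
t=4: π = [0.3036, 0.2699, 0.1586, 0.2680], E[r] = 0.9144, γ^t·E[r] = 0.219540, running G = 2.274054
t=5: π = [0.3036, 0.2698, 0.1585, 0.2681], E[r] = 0.9139, γ^t·E[r] = 0.153607, running G = 2.427660
t=6: π = [0.3035, 0.2698, 0.1585, 0.2681], E[r] = 0.9140, γ^t·E[r] = 0.107530, running G = 2.535190
t=7: π = [0.3035, 0.2698, 0.1585, 0.2681], E[r] = 0.9140, γ^t·E[r] = 0.075272, running G = 2.610462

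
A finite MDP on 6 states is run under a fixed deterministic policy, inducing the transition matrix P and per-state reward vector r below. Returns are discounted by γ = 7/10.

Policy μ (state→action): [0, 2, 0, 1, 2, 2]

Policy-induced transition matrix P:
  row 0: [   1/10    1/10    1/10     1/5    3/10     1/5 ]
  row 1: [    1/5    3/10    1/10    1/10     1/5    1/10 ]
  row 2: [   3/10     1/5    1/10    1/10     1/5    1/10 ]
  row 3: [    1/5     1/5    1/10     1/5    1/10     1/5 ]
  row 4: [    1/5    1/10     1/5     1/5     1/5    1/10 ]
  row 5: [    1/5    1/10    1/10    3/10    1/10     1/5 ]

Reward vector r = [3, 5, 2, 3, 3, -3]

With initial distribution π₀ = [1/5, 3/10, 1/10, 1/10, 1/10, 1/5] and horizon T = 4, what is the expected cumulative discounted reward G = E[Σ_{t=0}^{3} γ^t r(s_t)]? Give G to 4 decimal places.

t=0: π = [0.2000, 0.3000, 0.1000, 0.1000, 0.1000, 0.2000], E[r] = 2.3000, γ^t·E[r] = 2.300000, running G = 2.300000
t=1: π = [0.1900, 0.1800, 0.1100, 0.1800, 0.1900, 0.1500], E[r] = 2.3500, γ^t·E[r] = 1.645000, running G = 3.945000
t=2: π = [0.1920, 0.1650, 0.1190, 0.1860, 0.1860, 0.1520], E[r] = 2.2990, γ^t·E[r] = 1.126510, running G = 5.071510
t=3: π = [0.1927, 0.1635, 0.1186, 0.1868, 0.1854, 0.1530], E[r] = 2.2904, γ^t·E[r] = 0.785607, running G = 5.857117

G = 5.8571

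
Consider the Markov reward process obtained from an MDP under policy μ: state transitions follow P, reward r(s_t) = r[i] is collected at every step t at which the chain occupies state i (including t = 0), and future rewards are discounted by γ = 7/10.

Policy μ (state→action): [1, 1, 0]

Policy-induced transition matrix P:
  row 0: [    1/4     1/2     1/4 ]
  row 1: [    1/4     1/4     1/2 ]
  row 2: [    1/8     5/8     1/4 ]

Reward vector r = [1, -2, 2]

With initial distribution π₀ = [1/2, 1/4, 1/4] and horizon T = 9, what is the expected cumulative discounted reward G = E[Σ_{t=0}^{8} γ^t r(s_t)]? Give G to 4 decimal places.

t=0: π = [0.5000, 0.2500, 0.2500], E[r] = 0.5000, γ^t·E[r] = 0.500000, running G = 0.500000
t=1: π = [0.2188, 0.4688, 0.3125], E[r] = -0.0938, γ^t·E[r] = -0.065625, running G = 0.434375
t=2: π = [0.2109, 0.4219, 0.3672], E[r] = 0.1016, γ^t·E[r] = 0.049766, running G = 0.484141
t=3: π = [0.2041, 0.4404, 0.3555], E[r] = 0.0342, γ^t·E[r] = 0.011724, running G = 0.495864
t=4: π = [0.2056, 0.4343, 0.3601], E[r] = 0.0571, γ^t·E[r] = 0.013717, running G = 0.509581
t=5: π = [0.2050, 0.4364, 0.3586], E[r] = 0.0493, γ^t·E[r] = 0.008283, running G = 0.517864
t=6: π = [0.2052, 0.4357, 0.3591], E[r] = 0.0520, γ^t·E[r] = 0.006113, running G = 0.523978
t=7: π = [0.2051, 0.4360, 0.3589], E[r] = 0.0510, γ^t·E[r] = 0.004204, running G = 0.528182
t=8: π = [0.2051, 0.4359, 0.3590], E[r] = 0.0514, γ^t·E[r] = 0.002961, running G = 0.531143

G = 0.5311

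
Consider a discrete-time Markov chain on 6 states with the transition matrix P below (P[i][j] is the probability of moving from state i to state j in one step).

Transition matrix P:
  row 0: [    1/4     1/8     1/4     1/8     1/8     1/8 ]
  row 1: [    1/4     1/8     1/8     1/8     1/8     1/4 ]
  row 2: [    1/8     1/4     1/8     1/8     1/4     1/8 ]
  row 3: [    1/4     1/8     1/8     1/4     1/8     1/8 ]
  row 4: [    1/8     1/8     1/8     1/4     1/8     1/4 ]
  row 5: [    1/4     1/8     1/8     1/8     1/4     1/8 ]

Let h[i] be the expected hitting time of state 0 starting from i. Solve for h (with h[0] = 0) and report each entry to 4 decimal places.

First-step conditioning: h[0] = 0; for i ≠ 0, h[i] = 1 + Σ_k P[i][k]·h[k].
  h[1] = 1 + 1/8·h[1] + 1/8·h[2] + 1/8·h[3] + 1/8·h[4] + 1/4·h[5]
  h[2] = 1 + 1/4·h[1] + 1/8·h[2] + 1/8·h[3] + 1/4·h[4] + 1/8·h[5]
  h[3] = 1 + 1/8·h[1] + 1/8·h[2] + 1/4·h[3] + 1/8·h[4] + 1/8·h[5]
  h[4] = 1 + 1/8·h[1] + 1/8·h[2] + 1/4·h[3] + 1/8·h[4] + 1/4·h[5]
  h[5] = 1 + 1/8·h[1] + 1/8·h[2] + 1/8·h[3] + 1/4·h[4] + 1/8·h[5]
Solving the 5×5 linear system over states ≠ 0 gives exactly h = [0, 32320/6911, 36808/6911, 32256/6911, 36352/6911, 32768/6911] (h[0] = 0 is the target).

h = [0.0000, 4.6766, 5.3260, 4.6673, 5.2600, 4.7414]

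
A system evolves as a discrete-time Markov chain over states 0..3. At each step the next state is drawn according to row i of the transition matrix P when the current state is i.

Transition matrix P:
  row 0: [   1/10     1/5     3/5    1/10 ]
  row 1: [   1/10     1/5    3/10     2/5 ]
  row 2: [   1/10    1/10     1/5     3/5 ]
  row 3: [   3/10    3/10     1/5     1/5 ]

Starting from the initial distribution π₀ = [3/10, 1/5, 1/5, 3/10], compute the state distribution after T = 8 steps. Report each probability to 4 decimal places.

t=0: π = [0.3000, 0.2000, 0.2000, 0.3000]
t=1: π = [0.1600, 0.2100, 0.3400, 0.2900]
t=2: π = [0.1580, 0.1950, 0.2850, 0.3620]
t=3: π = [0.1724, 0.2077, 0.2827, 0.3372]
t=4: π = [0.1674, 0.2055, 0.2897, 0.3374]
t=5: π = [0.1675, 0.2048, 0.2875, 0.3402]
t=6: π = [0.1680, 0.2053, 0.2875, 0.3392]
t=7: π = [0.1678, 0.2052, 0.2877, 0.3392]
t=8: π = [0.1678, 0.2051, 0.2877, 0.3393]

π = [0.1678, 0.2051, 0.2877, 0.3393]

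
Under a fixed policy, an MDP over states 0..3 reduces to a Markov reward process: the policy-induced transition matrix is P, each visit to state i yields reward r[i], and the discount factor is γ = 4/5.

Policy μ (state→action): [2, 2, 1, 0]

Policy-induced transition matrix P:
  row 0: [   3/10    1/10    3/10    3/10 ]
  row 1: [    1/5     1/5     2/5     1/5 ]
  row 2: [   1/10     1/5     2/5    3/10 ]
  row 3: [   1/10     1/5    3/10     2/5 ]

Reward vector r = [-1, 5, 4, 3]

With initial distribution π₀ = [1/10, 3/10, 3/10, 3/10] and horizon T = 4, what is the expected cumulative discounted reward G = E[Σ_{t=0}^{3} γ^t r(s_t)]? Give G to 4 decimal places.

G = 9.6176

t=0: π = [0.1000, 0.3000, 0.3000, 0.3000], E[r] = 3.5000, γ^t·E[r] = 3.500000, running G = 3.500000
t=1: π = [0.1500, 0.1900, 0.3600, 0.3000], E[r] = 3.1400, γ^t·E[r] = 2.512000, running G = 6.012000
t=2: π = [0.1490, 0.1850, 0.3550, 0.3110], E[r] = 3.1290, γ^t·E[r] = 2.002560, running G = 8.014560
t=3: π = [0.1483, 0.1851, 0.3540, 0.3126], E[r] = 3.1310, γ^t·E[r] = 1.603072, running G = 9.617632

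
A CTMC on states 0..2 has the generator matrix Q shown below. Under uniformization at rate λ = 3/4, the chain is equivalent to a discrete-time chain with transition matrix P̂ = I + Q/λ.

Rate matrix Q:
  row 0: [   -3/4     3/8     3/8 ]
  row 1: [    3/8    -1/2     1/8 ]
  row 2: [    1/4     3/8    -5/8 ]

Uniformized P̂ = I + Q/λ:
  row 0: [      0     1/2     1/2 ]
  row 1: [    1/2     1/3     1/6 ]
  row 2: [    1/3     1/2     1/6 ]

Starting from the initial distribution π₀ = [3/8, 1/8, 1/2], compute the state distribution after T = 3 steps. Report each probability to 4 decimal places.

t=0: π = [0.3750, 0.1250, 0.5000]
t=1: π = [0.2292, 0.4792, 0.2917]
t=2: π = [0.3368, 0.4201, 0.2431]
t=3: π = [0.2911, 0.4300, 0.2789]

π = [0.2911, 0.4300, 0.2789]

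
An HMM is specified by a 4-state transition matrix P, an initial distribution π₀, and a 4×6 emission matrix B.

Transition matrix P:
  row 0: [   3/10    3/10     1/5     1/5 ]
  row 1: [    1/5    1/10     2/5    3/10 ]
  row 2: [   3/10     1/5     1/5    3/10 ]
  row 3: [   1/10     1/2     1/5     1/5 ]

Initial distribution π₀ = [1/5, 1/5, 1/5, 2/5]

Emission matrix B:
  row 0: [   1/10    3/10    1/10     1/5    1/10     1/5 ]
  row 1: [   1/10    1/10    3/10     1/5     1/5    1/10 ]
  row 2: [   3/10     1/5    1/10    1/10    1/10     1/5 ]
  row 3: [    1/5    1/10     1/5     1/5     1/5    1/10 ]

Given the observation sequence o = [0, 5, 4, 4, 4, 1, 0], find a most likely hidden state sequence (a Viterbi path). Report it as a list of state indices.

path = [3, 1, 3, 1, 3, 1, 2]

t=0: δ = [2.000e-02, 2.000e-02, 6.000e-02, 8.000e-02]  (obs o_0=0)
t=1: δ = [3.600e-03, 4.000e-03, 3.200e-03, 1.800e-03]  ψ = [2, 3, 3, 2]  (obs o_1=5)
t=2: δ = [1.080e-04, 2.160e-04, 1.600e-04, 2.400e-04]  ψ = [0, 0, 1, 1]  (obs o_2=4)
t=3: δ = [4.800e-06, 2.400e-05, 8.640e-06, 1.296e-05]  ψ = [2, 3, 1, 1]  (obs o_3=4)
t=4: δ = [4.800e-07, 1.296e-06, 9.600e-07, 1.440e-06]  ψ = [1, 3, 1, 1]  (obs o_4=4)
t=5: δ = [8.640e-08, 7.200e-08, 1.037e-07, 3.888e-08]  ψ = [2, 3, 1, 1]  (obs o_5=1)
t=6: δ = [3.110e-09, 2.592e-09, 8.640e-09, 6.221e-09]  ψ = [2, 0, 1, 2]  (obs o_6=0)
backtrack: best end state = 2; path = [3, 1, 3, 1, 3, 1, 2]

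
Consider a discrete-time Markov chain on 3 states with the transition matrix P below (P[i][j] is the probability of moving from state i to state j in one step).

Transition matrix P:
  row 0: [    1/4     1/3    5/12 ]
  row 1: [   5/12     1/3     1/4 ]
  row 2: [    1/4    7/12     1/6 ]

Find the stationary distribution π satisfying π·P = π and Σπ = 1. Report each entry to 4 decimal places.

Balance equations π_j = Σ_i π_i·P[i][j]:
  π_0 = 1/4·π_0 + 5/12·π_1 + 1/4·π_2
  π_1 = 1/3·π_0 + 1/3·π_1 + 7/12·π_2
  normalize: π_0 + π_1 + π_2 = 1
Solving the linear system gives exactly π = [59/186, 25/62, 26/93].

π = [0.3172, 0.4032, 0.2796]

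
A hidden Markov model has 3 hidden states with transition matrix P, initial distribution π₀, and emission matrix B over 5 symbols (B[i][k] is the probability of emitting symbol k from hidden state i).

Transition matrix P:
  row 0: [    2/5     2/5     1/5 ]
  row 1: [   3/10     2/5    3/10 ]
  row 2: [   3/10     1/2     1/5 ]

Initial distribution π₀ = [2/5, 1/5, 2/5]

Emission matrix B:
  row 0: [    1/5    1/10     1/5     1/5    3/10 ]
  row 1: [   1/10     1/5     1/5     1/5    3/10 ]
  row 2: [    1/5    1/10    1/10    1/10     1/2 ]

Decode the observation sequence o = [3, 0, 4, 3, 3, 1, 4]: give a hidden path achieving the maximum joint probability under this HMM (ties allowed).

t=0: δ = [8.000e-02, 4.000e-02, 4.000e-02]  (obs o_0=3)
t=1: δ = [6.400e-03, 3.200e-03, 3.200e-03]  ψ = [0, 0, 0]  (obs o_1=0)
t=2: δ = [7.680e-04, 7.680e-04, 6.400e-04]  ψ = [0, 0, 0]  (obs o_2=4)
t=3: δ = [6.144e-05, 6.400e-05, 2.304e-05]  ψ = [0, 2, 1]  (obs o_3=3)
t=4: δ = [4.915e-06, 5.120e-06, 1.920e-06]  ψ = [0, 1, 1]  (obs o_4=3)
t=5: δ = [1.966e-07, 4.096e-07, 1.536e-07]  ψ = [0, 1, 1]  (obs o_5=1)
t=6: δ = [3.686e-08, 4.915e-08, 6.144e-08]  ψ = [1, 1, 1]  (obs o_6=4)
backtrack: best end state = 2; path = [0, 0, 2, 1, 1, 1, 2]

path = [0, 0, 2, 1, 1, 1, 2]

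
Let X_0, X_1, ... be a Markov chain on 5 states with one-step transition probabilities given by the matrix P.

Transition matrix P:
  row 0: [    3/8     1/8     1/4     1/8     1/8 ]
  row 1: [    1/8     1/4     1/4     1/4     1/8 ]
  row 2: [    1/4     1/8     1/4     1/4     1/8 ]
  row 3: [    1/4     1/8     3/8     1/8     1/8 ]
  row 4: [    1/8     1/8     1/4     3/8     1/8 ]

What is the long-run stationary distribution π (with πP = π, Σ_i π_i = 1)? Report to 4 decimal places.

π = [0.2474, 0.1429, 0.2761, 0.2086, 0.1250]

Balance equations π_j = Σ_i π_i·P[i][j]:
  π_0 = 3/8·π_0 + 1/8·π_1 + 1/4·π_2 + 1/4·π_3 + 1/8·π_4
  π_1 = 1/8·π_0 + 1/4·π_1 + 1/8·π_2 + 1/8·π_3 + 1/8·π_4
  π_2 = 1/4·π_0 + 1/4·π_1 + 1/4·π_2 + 3/8·π_3 + 1/4·π_4
  π_3 = 1/8·π_0 + 1/4·π_1 + 1/4·π_2 + 1/8·π_3 + 3/8·π_4
  normalize: π_0 + π_1 + π_2 + π_3 + π_4 = 1
Solving the linear system gives exactly π = [97/392, 1/7, 487/1764, 92/441, 1/8].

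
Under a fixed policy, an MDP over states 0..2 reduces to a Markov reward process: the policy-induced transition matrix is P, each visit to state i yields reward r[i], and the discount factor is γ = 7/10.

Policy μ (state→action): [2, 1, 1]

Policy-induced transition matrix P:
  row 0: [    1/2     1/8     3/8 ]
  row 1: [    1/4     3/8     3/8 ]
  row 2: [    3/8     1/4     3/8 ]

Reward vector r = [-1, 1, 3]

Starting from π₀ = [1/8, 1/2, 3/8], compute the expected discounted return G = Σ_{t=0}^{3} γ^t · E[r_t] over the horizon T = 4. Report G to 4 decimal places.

t=0: π = [0.1250, 0.5000, 0.3750], E[r] = 1.5000, γ^t·E[r] = 1.500000, running G = 1.500000
t=1: π = [0.3281, 0.2969, 0.3750], E[r] = 1.0938, γ^t·E[r] = 0.765625, running G = 2.265625
t=2: π = [0.3789, 0.2461, 0.3750], E[r] = 0.9922, γ^t·E[r] = 0.486172, running G = 2.751797
t=3: π = [0.3916, 0.2334, 0.3750], E[r] = 0.9668, γ^t·E[r] = 0.331611, running G = 3.083408

G = 3.0834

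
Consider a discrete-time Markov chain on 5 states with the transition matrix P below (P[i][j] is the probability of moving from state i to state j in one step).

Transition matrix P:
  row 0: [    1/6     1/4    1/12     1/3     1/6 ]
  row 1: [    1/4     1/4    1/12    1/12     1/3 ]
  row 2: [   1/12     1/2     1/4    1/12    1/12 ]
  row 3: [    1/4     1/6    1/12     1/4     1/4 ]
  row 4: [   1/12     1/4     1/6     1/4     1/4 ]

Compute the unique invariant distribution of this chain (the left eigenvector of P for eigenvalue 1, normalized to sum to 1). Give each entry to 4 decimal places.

π = [0.1753, 0.2643, 0.1237, 0.2000, 0.2368]

Balance equations π_j = Σ_i π_i·P[i][j]:
  π_0 = 1/6·π_0 + 1/4·π_1 + 1/12·π_2 + 1/4·π_3 + 1/12·π_4
  π_1 = 1/4·π_0 + 1/4·π_1 + 1/2·π_2 + 1/6·π_3 + 1/4·π_4
  π_2 = 1/12·π_0 + 1/12·π_1 + 1/4·π_2 + 1/12·π_3 + 1/6·π_4
  π_3 = 1/3·π_0 + 1/12·π_1 + 1/12·π_2 + 1/4·π_3 + 1/4·π_4
  normalize: π_0 + π_1 + π_2 + π_3 + π_4 = 1
Solving the linear system gives exactly π = [747/4261, 1126/4261, 527/4261, 852/4261, 1009/4261].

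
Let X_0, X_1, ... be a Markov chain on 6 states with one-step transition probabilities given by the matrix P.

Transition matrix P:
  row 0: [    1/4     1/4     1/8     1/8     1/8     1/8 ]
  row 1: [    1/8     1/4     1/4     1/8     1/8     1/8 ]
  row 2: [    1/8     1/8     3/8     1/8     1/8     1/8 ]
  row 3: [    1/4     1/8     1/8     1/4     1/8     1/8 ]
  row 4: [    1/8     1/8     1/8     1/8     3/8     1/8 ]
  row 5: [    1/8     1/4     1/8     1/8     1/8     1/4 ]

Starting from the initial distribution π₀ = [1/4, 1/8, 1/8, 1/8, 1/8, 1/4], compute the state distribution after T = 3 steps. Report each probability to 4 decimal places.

t=0: π = [0.2500, 0.1250, 0.1250, 0.1250, 0.1250, 0.2500]
t=1: π = [0.1719, 0.2031, 0.1719, 0.1406, 0.1563, 0.1563]
t=2: π = [0.1641, 0.1914, 0.1934, 0.1426, 0.1641, 0.1445]
t=3: π = [0.1633, 0.1875, 0.1973, 0.1428, 0.1660, 0.1431]

π = [0.1633, 0.1875, 0.1973, 0.1428, 0.1660, 0.1431]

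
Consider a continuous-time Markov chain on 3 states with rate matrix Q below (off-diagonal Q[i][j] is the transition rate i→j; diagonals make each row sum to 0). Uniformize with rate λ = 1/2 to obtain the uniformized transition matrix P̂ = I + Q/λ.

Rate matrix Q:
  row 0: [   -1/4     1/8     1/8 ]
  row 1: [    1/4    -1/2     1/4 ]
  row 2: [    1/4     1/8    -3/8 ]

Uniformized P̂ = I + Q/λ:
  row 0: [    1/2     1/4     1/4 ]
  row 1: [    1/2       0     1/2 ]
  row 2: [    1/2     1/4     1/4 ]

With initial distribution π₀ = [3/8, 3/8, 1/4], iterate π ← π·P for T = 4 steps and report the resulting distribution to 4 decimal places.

t=0: π = [0.3750, 0.3750, 0.2500]
t=1: π = [0.5000, 0.1563, 0.3438]
t=2: π = [0.5000, 0.2109, 0.2891]
t=3: π = [0.5000, 0.1973, 0.3027]
t=4: π = [0.5000, 0.2007, 0.2993]

π = [0.5000, 0.2007, 0.2993]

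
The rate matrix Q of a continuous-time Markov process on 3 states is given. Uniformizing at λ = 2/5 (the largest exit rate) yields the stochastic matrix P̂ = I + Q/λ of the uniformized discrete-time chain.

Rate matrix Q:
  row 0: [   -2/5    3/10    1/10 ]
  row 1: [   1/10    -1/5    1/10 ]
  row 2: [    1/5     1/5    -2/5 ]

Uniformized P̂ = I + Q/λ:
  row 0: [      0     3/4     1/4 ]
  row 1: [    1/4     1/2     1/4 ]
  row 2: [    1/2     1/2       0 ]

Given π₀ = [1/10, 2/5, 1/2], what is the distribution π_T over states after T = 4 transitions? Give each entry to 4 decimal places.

π = [0.2348, 0.5641, 0.2012]

t=0: π = [0.1000, 0.4000, 0.5000]
t=1: π = [0.3500, 0.5250, 0.1250]
t=2: π = [0.1938, 0.5875, 0.2188]
t=3: π = [0.2563, 0.5484, 0.1953]
t=4: π = [0.2348, 0.5641, 0.2012]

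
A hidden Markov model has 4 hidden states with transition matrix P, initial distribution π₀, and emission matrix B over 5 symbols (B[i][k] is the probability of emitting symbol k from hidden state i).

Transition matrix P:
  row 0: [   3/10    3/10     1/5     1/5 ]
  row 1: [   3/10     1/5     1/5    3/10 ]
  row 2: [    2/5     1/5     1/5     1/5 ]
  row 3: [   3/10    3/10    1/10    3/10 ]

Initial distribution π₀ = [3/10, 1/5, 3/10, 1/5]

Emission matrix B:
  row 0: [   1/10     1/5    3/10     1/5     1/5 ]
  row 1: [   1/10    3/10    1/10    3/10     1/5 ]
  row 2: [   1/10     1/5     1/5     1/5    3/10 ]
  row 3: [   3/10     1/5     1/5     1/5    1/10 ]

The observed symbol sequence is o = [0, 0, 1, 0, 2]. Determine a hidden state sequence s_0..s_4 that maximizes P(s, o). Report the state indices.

t=0: δ = [3.000e-02, 2.000e-02, 3.000e-02, 6.000e-02]  (obs o_0=0)
t=1: δ = [1.800e-03, 1.800e-03, 6.000e-04, 5.400e-03]  ψ = [3, 3, 0, 3]  (obs o_1=0)
t=2: δ = [3.240e-04, 4.860e-04, 1.080e-04, 3.240e-04]  ψ = [3, 3, 3, 3]  (obs o_2=1)
t=3: δ = [1.458e-05, 9.720e-06, 9.720e-06, 4.374e-05]  ψ = [1, 0, 1, 1]  (obs o_3=0)
t=4: δ = [3.937e-06, 1.312e-06, 8.748e-07, 2.624e-06]  ψ = [3, 3, 3, 3]  (obs o_4=2)
backtrack: best end state = 0; path = [3, 3, 1, 3, 0]

path = [3, 3, 1, 3, 0]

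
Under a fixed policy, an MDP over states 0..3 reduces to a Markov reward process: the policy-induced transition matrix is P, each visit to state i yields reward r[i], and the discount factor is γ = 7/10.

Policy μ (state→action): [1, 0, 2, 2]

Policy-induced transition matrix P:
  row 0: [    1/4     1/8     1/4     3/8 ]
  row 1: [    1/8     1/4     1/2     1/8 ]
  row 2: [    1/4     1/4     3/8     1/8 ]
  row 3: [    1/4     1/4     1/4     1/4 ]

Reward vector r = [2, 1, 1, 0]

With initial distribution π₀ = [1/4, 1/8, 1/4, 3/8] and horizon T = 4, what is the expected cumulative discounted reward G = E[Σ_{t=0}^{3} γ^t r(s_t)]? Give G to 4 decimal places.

t=0: π = [0.2500, 0.1250, 0.2500, 0.3750], E[r] = 0.8750, γ^t·E[r] = 0.875000, running G = 0.875000
t=1: π = [0.2344, 0.2188, 0.3125, 0.2344], E[r] = 1.0000, γ^t·E[r] = 0.700000, running G = 1.575000
t=2: π = [0.2227, 0.2207, 0.3438, 0.2129], E[r] = 1.0098, γ^t·E[r] = 0.494785, running G = 2.069785
t=3: π = [0.2224, 0.2222, 0.3481, 0.2073], E[r] = 1.0151, γ^t·E[r] = 0.348192, running G = 2.417977

G = 2.4180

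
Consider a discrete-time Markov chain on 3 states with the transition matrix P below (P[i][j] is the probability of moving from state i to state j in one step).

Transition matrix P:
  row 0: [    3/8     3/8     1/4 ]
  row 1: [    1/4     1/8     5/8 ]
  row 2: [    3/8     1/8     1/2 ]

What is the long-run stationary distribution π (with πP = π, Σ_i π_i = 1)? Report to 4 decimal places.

π = [0.3485, 0.2121, 0.4394]

Balance equations π_j = Σ_i π_i·P[i][j]:
  π_0 = 3/8·π_0 + 1/4·π_1 + 3/8·π_2
  π_1 = 3/8·π_0 + 1/8·π_1 + 1/8·π_2
  normalize: π_0 + π_1 + π_2 = 1
Solving the linear system gives exactly π = [23/66, 7/33, 29/66].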